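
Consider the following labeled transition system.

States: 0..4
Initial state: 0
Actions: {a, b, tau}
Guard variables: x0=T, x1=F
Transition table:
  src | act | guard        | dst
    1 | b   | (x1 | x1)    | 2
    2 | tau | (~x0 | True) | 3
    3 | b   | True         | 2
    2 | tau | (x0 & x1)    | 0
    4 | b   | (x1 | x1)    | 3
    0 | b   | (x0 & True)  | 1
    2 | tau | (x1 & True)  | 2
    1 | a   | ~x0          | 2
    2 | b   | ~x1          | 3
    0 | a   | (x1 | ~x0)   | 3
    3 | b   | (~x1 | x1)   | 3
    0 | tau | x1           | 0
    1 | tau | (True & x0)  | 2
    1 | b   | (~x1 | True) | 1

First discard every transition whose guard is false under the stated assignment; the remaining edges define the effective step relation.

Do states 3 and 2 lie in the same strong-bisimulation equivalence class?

Bisimulation quotient by refinement:
  π0 = {{0,1,2,3,4}}
  π1 = {{0,3},{1,2},{4}}
  π2 = {{0},{1},{2},{3},{4}}
5 equivalence class(es) (converged in 3)
class of 3: {3}; class of 2: {2}

Answer: NOT BISIMILAR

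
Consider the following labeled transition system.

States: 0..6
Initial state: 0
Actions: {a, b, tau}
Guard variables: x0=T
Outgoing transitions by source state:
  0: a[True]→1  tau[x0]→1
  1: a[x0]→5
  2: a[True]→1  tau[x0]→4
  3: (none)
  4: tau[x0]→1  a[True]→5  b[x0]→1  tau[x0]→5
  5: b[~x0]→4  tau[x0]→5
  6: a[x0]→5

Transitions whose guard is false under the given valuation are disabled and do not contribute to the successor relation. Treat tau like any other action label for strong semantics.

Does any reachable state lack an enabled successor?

Answer: DEADLOCK-FREE

Working:
Reachable = {0,1,5}
  0: a→1  tau→1  [2 out]
  1: a→5  [1 out]
  5: tau→5  [1 out]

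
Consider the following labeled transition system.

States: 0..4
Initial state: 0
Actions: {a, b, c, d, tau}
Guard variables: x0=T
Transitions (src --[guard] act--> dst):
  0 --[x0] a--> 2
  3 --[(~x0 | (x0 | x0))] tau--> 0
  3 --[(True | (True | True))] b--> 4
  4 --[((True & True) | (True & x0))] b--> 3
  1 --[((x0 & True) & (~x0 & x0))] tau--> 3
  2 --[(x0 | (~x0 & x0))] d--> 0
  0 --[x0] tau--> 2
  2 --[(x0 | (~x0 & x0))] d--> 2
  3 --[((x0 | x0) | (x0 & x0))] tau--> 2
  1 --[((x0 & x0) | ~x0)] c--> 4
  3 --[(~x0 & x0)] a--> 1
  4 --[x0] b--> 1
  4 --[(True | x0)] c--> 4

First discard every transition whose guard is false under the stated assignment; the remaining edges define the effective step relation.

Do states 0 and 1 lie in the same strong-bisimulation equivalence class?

Compute ~ classes (split until stable):
  P[0] = {{0,1,2,3,4}}
  P[1] = {{0},{1},{2},{3},{4}}
5 equivalence class(es) (converged in 2)
0∈{0}, 1∈{1}

Answer: NOT BISIMILAR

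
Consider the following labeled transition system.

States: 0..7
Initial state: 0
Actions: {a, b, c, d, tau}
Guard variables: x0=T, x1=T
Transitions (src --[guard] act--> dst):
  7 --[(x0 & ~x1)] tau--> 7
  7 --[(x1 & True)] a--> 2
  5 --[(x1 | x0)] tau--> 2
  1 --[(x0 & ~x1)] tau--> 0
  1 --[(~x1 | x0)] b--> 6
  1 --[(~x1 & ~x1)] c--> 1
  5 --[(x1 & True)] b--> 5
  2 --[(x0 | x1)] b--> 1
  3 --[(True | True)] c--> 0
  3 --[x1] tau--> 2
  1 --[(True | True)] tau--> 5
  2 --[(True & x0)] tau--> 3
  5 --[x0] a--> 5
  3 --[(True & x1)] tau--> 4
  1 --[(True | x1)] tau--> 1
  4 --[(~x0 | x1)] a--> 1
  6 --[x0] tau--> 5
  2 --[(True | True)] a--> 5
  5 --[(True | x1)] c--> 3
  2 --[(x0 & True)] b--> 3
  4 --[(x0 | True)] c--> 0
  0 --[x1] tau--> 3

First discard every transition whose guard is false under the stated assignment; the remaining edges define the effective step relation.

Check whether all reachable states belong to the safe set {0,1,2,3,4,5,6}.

Allowed set {0,1,2,3,4,5,6}
Reach set: {0,1,2,3,4,5,6}
  0: ok
  1: ok
  2: ok
  3: ok
  4: ok
  5: ok
  6: ok

Answer: INVARIANT HOLDS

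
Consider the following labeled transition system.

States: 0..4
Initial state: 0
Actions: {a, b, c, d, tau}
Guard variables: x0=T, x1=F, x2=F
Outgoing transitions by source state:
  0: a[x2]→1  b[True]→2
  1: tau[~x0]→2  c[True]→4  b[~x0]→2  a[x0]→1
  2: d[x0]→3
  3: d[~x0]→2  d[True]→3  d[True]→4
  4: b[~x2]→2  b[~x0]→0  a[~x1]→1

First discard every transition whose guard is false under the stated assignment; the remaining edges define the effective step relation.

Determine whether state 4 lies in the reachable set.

Answer: REACHABLE

Trace:
Guard filter leaves 8 enabled edge(s).
L0 = {0}
L1 = {2}  cumulative {0,2}
L2 = {3}  cumulative {0,2,3}
L3 = {4}  cumulative {0,2,3,4}
L4 = {1}  cumulative {0,1,2,3,4}
Reach set: {0,1,2,3,4}
Path to 4: b·d·d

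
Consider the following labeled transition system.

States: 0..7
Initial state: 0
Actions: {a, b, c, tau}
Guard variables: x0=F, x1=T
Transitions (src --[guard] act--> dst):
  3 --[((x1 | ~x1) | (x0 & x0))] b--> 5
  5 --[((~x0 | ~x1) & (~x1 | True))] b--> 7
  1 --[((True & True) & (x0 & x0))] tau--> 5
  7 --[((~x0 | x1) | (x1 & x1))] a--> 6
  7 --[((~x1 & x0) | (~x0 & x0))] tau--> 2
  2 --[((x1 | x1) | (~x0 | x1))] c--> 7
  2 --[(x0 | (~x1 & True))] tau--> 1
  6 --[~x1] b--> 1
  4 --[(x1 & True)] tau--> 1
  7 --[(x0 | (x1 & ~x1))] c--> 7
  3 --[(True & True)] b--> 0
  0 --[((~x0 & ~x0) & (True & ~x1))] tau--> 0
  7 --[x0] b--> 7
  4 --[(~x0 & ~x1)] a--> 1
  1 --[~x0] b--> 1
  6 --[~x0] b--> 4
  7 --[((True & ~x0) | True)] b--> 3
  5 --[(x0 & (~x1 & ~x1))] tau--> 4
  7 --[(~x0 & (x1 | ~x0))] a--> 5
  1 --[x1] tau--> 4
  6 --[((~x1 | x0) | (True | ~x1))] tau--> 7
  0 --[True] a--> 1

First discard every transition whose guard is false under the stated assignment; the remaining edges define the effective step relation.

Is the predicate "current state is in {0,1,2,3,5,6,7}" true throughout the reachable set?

Answer: INVARIANT VIOLATED at state 4

Analysis:
Allowed set {0,1,2,3,5,6,7}
R = {0,1,4}
  0: safe
  1: safe
  4: VIOLATES
counterexample path to 4: a·tau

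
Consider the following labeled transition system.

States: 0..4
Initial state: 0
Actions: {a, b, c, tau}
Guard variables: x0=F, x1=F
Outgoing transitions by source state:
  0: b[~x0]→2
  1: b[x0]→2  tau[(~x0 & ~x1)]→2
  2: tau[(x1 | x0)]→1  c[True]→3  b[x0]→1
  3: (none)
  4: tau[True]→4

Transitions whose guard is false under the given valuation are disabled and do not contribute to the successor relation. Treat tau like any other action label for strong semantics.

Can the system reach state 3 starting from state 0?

Answer: REACHABLE

Trace:
Guard filter leaves 4 enabled edge(s).
depth 0: {0}
depth 1: {2}  cumulative {0,2}
depth 2: {3}  cumulative {0,2,3}
Reach set: {0,2,3}
Path to 3: b·c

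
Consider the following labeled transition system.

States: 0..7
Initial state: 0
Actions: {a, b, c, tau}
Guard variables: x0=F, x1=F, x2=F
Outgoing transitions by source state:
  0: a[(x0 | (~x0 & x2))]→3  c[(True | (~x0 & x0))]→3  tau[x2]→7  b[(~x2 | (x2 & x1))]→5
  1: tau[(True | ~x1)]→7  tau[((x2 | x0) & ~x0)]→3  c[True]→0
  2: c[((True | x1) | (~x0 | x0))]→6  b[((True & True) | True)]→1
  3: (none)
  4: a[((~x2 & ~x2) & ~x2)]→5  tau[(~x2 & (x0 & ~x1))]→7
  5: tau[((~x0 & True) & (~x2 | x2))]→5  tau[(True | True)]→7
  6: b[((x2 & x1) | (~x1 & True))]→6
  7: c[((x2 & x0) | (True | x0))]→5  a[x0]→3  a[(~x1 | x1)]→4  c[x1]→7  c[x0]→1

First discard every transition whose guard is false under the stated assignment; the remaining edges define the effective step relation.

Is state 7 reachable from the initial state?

Answer: REACHABLE

Analysis:
After dropping false guards: 12 live edges.
depth 0: {0}
depth 1: {3,5}  cumulative {0,3,5}
depth 2: {7}  cumulative {0,3,5,7}
depth 3: {4}  cumulative {0,3,4,5,7}
Reach set: {0,3,4,5,7}
trace reaching 7: b·tau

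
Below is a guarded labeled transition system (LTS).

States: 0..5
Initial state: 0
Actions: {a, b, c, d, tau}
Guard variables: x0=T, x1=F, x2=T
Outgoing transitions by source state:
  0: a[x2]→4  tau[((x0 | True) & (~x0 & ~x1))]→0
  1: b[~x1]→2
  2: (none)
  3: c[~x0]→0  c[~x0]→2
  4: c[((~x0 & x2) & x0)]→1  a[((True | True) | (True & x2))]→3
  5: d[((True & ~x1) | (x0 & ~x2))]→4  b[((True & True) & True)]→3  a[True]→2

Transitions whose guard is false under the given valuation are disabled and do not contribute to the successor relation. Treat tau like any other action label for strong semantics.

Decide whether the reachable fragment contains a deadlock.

Reachable = {0,3,4}
  0: a→4  [1 exit(s)]
  3: ∅  [deadlock]
  4: a→3  [1 exit(s)]
Path to 3: a·a

Answer: DEADLOCK at state 3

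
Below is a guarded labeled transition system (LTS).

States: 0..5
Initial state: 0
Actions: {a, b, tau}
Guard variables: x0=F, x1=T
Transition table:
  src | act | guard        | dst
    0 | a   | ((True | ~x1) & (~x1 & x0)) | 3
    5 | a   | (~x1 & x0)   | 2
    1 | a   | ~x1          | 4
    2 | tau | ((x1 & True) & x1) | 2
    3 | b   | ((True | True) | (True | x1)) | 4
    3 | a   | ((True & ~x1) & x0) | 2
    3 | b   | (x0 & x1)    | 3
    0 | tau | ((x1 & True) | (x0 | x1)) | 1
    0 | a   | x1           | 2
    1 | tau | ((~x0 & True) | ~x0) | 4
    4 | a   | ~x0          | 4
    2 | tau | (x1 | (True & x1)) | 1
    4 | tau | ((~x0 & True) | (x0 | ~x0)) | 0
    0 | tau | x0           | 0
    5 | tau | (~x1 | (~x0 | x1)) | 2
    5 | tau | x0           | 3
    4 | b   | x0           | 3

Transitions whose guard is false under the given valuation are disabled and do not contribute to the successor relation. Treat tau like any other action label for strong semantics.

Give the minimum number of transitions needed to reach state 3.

Answer: UNREACHABLE

Trace:
Breadth-first toward 3:
  L0 = {0}
  L1 = {1,2}
  L2 = {4}
3 never appears.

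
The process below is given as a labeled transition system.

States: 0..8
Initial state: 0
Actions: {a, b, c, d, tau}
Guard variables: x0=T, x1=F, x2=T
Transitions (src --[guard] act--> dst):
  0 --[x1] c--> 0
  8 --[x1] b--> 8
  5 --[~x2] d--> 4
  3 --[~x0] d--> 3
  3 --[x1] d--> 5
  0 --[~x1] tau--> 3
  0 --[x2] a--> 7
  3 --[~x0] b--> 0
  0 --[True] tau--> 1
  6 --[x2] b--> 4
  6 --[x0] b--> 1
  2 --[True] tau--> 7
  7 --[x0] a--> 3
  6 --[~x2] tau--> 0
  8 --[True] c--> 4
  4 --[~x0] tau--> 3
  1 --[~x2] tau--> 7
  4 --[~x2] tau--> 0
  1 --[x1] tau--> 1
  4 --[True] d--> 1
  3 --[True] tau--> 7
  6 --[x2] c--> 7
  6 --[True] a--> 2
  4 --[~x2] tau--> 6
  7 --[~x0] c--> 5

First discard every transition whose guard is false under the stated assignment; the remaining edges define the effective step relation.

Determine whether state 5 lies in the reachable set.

12 transition(s) survive guard evaluation.
Layer 0: {0}
Layer 1: {1,3,7}  cumulative {0,1,3,7}
Reach set: {0,1,3,7}

Answer: UNREACHABLE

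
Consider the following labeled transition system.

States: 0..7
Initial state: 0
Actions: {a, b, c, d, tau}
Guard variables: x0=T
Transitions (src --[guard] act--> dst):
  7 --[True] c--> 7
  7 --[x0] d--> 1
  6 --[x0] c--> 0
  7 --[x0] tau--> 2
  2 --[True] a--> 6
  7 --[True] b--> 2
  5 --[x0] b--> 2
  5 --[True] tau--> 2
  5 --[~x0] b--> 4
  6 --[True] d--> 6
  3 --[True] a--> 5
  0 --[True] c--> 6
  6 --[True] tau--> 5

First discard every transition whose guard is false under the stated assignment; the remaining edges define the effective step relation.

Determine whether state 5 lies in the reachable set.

Guard filter leaves 12 enabled edge(s).
depth 0: {0}
depth 1: {6}  cumulative {0,6}
depth 2: {5}  cumulative {0,5,6}
depth 3: {2}  cumulative {0,2,5,6}
Reach set: {0,2,5,6}
trace reaching 5: c·tau

Answer: REACHABLE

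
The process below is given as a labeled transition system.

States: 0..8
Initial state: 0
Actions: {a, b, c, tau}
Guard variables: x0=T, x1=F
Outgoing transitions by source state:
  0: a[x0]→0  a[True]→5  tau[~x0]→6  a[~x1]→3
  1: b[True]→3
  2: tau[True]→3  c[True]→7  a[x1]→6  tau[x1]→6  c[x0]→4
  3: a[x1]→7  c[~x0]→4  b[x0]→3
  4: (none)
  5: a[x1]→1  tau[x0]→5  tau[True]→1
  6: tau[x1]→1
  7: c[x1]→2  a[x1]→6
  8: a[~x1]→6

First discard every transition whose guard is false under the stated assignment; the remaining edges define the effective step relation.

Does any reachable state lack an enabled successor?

R = {0,1,3,5}
  0: a→0  a→3  a→5  [3 out]
  1: b→3  [1 out]
  3: b→3  [1 out]
  5: tau→1  tau→5  [2 out]

Answer: DEADLOCK-FREE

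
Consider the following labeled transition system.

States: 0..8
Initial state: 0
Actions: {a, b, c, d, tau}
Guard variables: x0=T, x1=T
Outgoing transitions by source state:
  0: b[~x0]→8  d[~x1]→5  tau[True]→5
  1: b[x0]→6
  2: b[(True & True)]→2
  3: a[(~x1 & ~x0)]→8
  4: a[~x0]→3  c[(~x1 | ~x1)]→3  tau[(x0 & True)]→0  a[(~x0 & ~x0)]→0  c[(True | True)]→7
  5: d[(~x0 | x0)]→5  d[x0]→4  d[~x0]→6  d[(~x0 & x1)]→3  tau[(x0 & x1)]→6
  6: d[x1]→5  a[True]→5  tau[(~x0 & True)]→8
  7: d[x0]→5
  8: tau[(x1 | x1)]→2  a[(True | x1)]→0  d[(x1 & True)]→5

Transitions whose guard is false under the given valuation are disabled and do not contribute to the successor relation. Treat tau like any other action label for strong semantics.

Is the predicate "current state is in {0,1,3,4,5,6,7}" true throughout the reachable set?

Answer: INVARIANT HOLDS

Analysis:
Safe = {0,1,3,4,5,6,7}
Reach set: {0,4,5,6,7}
  0: safe
  4: safe
  5: safe
  6: safe
  7: safe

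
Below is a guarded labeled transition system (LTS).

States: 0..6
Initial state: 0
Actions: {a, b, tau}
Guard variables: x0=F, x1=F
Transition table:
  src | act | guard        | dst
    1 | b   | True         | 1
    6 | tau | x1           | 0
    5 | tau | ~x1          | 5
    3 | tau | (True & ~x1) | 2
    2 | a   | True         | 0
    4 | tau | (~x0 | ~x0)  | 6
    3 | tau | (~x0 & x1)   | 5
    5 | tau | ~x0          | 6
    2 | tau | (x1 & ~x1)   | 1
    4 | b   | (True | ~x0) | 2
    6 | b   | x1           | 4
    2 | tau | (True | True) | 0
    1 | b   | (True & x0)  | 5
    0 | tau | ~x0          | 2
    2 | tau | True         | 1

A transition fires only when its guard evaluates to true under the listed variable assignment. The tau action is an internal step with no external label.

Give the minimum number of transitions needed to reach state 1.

Answer: 2

Working:
BFS to 1:
  Layer 0: {0}
  Layer 1: {2}
  Layer 2: {1}
first hit 1 at d=2 via tau·tau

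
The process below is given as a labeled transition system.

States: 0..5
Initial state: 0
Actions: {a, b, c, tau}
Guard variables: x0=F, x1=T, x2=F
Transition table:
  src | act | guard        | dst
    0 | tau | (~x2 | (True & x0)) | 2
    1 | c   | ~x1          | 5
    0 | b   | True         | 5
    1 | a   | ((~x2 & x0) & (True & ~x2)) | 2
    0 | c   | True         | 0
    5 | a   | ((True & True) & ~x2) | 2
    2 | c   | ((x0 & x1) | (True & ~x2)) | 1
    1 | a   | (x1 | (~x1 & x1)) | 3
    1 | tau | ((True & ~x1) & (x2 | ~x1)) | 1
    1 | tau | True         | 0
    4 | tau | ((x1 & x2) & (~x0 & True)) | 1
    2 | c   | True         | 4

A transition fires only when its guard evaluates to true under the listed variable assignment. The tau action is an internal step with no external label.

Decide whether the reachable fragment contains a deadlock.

Answer: DEADLOCK at state 3

Trace:
Reach set: {0,1,2,3,4,5}
  0: b→5  c→0  tau→2  [3 out]
  1: a→3  tau→0  [2 out]
  2: c→1  c→4  [2 out]
  3: ∅  [no exit]
  4: ∅  [no exit]
  5: a→2  [1 out]
trace reaching 3: tau·c·a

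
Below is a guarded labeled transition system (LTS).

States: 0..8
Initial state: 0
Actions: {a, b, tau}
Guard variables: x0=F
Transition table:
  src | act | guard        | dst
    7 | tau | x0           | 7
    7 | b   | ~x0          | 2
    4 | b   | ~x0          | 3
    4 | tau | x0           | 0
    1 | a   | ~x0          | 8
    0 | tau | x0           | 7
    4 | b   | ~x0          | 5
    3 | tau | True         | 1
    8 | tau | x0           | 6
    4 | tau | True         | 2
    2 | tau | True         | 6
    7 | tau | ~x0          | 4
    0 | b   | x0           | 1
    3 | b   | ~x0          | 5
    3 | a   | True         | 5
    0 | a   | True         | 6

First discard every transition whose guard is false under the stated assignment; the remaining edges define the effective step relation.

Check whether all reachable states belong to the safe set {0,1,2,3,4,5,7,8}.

Inv-set: {0,1,2,3,4,5,7,8}
R = {0,6}
  0: ✓
  6: VIOLATES
reach 6 via a — violates

Answer: INVARIANT VIOLATED at state 6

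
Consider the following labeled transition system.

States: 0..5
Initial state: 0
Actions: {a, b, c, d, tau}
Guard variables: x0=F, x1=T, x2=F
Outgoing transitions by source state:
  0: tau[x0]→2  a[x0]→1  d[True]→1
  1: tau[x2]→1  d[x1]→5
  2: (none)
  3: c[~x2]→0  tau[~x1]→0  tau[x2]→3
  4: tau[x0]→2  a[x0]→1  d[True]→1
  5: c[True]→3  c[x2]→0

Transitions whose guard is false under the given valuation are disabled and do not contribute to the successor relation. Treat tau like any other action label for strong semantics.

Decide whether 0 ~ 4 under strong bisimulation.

Compute ~ classes (split until stable):
  round 0: {{0,1,2,3,4,5}}
  round 1: {{0,1,4},{2},{3,5}}
  round 2: {{0,4},{1},{2},{3},{5}}
Fixed point at round 3; 5 class(es).
class of 0: {0,4}; class of 4: {0,4}

Answer: BISIMILAR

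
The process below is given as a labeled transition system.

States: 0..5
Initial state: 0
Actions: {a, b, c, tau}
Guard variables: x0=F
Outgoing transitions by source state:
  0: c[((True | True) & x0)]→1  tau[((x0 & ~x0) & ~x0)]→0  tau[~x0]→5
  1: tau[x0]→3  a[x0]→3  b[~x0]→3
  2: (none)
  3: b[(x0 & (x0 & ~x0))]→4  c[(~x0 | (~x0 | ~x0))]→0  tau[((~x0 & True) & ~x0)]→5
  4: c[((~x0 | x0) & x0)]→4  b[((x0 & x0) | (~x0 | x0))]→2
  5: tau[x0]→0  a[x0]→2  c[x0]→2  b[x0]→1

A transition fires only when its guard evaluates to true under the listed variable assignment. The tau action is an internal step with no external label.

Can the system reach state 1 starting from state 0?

Guard filter leaves 5 enabled edge(s).
depth 0: {0}
depth 1: {5}  now seen {0,5}
R = {0,5}

Answer: UNREACHABLE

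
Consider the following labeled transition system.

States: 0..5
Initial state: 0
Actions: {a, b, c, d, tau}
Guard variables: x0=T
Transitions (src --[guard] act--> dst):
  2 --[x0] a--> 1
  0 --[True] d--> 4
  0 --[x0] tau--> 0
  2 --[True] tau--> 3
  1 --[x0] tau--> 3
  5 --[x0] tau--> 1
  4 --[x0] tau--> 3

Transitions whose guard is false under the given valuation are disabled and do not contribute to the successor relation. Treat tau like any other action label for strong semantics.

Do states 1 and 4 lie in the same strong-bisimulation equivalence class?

Answer: BISIMILAR

Working:
Compute ~ classes (split until stable):
  P[0] = {{0,1,2,3,4,5}}
  P[1] = {{0},{1,4,5},{2},{3}}
  P[2] = {{0},{1,4},{2},{3},{5}}
5 equivalence class(es) (converged in 3)
[1]={1,4}  [4]={1,4}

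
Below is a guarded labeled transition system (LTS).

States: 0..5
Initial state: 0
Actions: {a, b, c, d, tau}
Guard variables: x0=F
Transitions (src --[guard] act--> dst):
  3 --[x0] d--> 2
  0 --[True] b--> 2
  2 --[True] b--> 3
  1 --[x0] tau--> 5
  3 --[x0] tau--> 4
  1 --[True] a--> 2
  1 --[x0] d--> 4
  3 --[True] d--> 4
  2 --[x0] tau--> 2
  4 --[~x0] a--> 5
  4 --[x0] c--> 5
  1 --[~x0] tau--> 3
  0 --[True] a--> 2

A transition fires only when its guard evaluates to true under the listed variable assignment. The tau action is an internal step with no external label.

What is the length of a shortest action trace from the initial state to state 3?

Layered search for 3:
  L0 = {0}
  L1 = {2}
  L2 = {3}
first hit 3 at d=2 via a·b

Answer: 2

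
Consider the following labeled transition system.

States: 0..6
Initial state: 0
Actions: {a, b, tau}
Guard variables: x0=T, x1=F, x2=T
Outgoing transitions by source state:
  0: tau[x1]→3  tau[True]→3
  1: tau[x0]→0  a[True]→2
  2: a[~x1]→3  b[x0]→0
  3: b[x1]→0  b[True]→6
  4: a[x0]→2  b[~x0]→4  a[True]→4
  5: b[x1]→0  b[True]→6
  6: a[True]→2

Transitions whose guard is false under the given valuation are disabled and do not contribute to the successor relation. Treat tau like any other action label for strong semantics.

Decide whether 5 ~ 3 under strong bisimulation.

Answer: BISIMILAR

Analysis:
Refine partition for ~:
  P[0] = {{0,1,2,3,4,5,6}}
  P[1] = {{0},{1},{2},{3,5},{4,6}}
  P[2] = {{0},{1},{2},{3,5},{4},{6}}
6 equivalence class(es) (converged in 3)
[5]={3,5}  [3]={3,5}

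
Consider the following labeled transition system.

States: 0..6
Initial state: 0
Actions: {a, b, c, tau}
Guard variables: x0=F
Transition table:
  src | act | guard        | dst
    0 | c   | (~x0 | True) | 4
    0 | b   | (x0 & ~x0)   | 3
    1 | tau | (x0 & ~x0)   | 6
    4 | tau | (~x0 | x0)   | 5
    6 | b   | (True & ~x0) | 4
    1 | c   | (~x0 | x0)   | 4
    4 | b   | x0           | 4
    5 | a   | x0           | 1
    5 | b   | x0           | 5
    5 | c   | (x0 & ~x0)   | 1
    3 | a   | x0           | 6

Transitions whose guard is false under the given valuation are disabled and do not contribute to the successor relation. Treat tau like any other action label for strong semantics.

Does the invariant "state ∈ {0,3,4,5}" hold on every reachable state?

Answer: INVARIANT HOLDS

Trace:
Allowed set {0,3,4,5}
Reachable = {0,4,5}
  0: ok
  4: ok
  5: ok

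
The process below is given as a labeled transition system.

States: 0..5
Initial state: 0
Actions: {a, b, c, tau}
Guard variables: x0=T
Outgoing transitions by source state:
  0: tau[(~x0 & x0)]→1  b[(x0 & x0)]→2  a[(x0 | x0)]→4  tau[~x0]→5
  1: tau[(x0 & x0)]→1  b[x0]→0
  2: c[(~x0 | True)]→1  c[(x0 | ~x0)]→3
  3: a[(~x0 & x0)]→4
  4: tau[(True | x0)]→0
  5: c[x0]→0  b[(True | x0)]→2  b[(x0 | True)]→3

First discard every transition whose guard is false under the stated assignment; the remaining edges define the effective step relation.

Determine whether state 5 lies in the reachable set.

After dropping false guards: 10 live edges.
L0 = {0}
L1 = {2,4}  total {0,2,4}
L2 = {1,3}  total {0,1,2,3,4}
Reachable = {0,1,2,3,4}

Answer: UNREACHABLE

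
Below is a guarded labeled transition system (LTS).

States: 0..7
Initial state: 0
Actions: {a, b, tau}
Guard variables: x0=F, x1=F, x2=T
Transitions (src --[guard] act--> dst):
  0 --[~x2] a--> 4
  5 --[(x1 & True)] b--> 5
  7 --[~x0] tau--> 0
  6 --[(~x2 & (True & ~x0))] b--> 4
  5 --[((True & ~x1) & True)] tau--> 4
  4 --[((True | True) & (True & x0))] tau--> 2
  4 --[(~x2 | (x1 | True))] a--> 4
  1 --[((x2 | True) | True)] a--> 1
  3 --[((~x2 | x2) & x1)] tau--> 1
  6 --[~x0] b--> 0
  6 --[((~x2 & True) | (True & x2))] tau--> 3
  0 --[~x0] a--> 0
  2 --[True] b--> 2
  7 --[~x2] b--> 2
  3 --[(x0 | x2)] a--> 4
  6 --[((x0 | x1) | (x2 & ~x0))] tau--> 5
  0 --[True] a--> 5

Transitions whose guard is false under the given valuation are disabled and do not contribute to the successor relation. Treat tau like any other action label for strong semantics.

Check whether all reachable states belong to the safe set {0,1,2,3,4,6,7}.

Answer: INVARIANT VIOLATED at state 5

Analysis:
Inv-set: {0,1,2,3,4,6,7}
R = {0,4,5}
  0: safe
  4: safe
  5: ✗ unsafe
counterexample path to 5: a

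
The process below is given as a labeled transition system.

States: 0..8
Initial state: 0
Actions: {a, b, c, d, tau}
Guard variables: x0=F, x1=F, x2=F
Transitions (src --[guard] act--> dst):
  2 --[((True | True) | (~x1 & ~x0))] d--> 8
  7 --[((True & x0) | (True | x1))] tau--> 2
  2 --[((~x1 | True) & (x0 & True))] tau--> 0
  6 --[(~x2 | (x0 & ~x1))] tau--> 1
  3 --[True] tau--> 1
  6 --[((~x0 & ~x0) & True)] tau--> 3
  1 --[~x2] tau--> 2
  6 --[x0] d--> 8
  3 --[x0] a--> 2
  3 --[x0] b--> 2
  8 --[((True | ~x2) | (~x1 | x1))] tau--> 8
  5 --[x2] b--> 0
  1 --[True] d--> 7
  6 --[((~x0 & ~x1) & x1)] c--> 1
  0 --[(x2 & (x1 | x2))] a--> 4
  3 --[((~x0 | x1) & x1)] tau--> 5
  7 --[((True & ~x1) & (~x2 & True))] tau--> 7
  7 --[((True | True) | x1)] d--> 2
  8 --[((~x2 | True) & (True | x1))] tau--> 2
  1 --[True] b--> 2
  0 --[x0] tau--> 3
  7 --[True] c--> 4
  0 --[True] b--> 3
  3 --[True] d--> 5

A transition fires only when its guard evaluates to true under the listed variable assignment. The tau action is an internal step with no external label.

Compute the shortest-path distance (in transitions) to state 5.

Answer: 2

Analysis:
Layered search for 5:
  Layer 0: {0}
  Layer 1: {3}
  Layer 2: {1,5}
first hit 5 at d=2 via b·d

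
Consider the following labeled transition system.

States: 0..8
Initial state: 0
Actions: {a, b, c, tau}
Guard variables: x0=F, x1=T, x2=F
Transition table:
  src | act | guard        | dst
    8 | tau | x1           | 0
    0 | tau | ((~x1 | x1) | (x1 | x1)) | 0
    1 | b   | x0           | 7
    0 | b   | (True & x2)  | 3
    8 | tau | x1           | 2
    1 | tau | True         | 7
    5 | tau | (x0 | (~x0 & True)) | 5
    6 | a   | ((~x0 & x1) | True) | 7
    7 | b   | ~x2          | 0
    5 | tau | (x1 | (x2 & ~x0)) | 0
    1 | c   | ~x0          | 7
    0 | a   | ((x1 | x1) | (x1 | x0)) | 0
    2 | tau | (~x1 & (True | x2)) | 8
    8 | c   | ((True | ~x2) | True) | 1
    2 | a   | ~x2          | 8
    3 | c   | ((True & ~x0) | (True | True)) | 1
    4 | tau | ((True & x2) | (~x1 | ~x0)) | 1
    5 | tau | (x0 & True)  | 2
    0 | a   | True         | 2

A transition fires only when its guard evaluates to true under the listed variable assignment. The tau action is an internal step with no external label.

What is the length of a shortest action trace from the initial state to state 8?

Answer: 2

Trace:
BFS to 8:
  Layer 0: {0}
  Layer 1: {2}
  Layer 2: {8}
first hit 8 at d=2 via a·a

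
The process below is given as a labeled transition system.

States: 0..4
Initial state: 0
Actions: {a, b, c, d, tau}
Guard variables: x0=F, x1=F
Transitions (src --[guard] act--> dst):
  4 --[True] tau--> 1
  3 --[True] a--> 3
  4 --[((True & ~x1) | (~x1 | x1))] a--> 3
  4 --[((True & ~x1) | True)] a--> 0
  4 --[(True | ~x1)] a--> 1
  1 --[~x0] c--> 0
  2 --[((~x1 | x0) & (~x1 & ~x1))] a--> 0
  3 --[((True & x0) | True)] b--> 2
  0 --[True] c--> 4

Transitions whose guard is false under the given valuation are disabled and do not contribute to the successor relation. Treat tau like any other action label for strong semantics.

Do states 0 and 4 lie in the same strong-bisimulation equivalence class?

Bisimulation quotient by refinement:
  round 0: {{0,1,2,3,4}}
  round 1: {{0,1},{2},{3},{4}}
  round 2: {{0},{1},{2},{3},{4}}
Fixed point at round 3; 5 class(es).
class of 0: {0}; class of 4: {4}

Answer: NOT BISIMILAR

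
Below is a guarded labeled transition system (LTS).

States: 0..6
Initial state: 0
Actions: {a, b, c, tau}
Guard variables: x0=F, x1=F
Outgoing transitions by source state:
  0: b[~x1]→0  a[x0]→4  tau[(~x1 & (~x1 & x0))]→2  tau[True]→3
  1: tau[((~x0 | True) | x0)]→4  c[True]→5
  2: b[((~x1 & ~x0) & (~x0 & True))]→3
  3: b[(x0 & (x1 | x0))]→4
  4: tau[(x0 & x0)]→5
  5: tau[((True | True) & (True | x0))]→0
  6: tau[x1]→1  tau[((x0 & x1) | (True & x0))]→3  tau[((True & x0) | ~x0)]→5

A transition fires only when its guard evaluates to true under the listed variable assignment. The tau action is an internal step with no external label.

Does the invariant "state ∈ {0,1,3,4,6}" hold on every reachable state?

Answer: INVARIANT HOLDS

Trace:
Inv-set: {0,1,3,4,6}
Reachable = {0,3}
  0: ok
  3: ok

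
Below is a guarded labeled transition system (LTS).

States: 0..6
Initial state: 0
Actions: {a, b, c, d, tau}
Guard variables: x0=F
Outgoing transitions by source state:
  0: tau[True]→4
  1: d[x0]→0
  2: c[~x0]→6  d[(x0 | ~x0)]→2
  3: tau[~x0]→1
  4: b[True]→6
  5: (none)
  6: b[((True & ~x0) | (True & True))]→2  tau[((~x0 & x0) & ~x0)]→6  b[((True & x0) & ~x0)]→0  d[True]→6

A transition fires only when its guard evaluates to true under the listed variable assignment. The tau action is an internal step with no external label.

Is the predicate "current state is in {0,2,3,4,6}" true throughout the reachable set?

Answer: INVARIANT HOLDS

Analysis:
Allowed set {0,2,3,4,6}
Reach set: {0,2,4,6}
  0: safe
  2: safe
  4: safe
  6: safe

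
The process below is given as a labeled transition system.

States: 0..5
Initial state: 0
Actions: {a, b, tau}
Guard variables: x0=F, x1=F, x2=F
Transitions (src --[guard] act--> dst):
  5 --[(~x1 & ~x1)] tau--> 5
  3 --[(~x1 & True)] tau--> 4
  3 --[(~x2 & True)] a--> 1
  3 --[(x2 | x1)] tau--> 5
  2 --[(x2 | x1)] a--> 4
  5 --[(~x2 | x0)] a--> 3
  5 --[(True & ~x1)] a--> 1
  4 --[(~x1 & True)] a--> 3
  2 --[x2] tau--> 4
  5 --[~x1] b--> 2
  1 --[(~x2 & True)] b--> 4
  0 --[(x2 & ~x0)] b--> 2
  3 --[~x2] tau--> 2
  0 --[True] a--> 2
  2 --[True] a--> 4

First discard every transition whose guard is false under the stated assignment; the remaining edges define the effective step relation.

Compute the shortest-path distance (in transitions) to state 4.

Breadth-first toward 4:
  depth 0: {0}
  depth 1: {2}
  depth 2: {4}
depth(4)=2, e.g. a·a

Answer: 2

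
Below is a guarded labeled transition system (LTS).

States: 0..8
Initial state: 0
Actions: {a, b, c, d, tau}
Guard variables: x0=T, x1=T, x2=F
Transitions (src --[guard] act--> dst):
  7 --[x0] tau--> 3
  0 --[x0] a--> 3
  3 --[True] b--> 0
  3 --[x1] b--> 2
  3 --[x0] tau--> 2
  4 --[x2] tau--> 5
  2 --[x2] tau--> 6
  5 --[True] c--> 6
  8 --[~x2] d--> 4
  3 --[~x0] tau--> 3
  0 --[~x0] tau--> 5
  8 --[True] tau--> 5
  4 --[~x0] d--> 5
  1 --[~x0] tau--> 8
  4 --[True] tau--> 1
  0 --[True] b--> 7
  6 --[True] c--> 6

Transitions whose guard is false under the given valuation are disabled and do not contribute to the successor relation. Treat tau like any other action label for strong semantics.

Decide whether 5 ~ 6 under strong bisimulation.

Compute ~ classes (split until stable):
  round 0: {{0,1,2,3,4,5,6,7,8}}
  round 1: {{0},{1,2},{3},{4,7},{5,6},{8}}
  round 2: {{0},{1,2},{3},{4},{5,6},{7},{8}}
stable after 3 split(s): 7 block(s)
class of 5: {5,6}; class of 6: {5,6}

Answer: BISIMILAR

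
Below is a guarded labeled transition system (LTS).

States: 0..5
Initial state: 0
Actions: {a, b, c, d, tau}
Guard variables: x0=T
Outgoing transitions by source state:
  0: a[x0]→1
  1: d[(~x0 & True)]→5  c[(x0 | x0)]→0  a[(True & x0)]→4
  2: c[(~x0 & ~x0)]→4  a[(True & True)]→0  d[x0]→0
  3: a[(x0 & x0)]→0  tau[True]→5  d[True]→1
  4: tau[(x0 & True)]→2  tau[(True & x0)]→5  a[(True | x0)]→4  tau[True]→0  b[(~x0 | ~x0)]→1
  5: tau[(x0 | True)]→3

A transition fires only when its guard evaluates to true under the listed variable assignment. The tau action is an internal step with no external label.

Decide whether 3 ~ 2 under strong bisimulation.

Bisimulation quotient by refinement:
  round 0: {{0,1,2,3,4,5}}
  round 1: {{0},{1},{2},{3},{4},{5}}
stable after 2 split(s): 6 block(s)
class of 3: {3}; class of 2: {2}

Answer: NOT BISIMILAR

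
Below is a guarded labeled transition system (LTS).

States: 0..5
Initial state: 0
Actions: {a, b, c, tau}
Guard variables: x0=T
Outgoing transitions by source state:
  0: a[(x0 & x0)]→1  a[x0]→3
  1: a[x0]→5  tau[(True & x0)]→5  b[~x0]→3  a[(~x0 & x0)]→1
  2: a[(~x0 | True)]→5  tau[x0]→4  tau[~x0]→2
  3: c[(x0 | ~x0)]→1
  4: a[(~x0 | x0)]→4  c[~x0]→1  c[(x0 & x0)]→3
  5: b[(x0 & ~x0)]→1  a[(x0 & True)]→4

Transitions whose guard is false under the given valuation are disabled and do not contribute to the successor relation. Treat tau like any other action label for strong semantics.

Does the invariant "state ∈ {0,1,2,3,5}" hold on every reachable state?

Safe = {0,1,2,3,5}
Reach set: {0,1,3,4,5}
  0: ✓
  1: ✓
  3: ✓
  4: outside
  5: ✓
reach 4 via a·a·a — violates

Answer: INVARIANT VIOLATED at state 4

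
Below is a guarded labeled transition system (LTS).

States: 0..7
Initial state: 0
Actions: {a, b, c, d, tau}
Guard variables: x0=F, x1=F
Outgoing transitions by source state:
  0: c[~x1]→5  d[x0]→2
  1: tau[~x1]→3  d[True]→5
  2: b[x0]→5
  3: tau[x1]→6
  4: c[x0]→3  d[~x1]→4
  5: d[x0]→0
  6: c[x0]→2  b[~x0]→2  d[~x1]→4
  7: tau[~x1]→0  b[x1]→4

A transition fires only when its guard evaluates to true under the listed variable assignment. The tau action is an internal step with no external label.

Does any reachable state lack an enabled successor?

Answer: DEADLOCK at state 5

Trace:
Reachable = {0,5}
  0: c→5  [1 exit(s)]
  5: ∅  [no exit]
trace reaching 5: c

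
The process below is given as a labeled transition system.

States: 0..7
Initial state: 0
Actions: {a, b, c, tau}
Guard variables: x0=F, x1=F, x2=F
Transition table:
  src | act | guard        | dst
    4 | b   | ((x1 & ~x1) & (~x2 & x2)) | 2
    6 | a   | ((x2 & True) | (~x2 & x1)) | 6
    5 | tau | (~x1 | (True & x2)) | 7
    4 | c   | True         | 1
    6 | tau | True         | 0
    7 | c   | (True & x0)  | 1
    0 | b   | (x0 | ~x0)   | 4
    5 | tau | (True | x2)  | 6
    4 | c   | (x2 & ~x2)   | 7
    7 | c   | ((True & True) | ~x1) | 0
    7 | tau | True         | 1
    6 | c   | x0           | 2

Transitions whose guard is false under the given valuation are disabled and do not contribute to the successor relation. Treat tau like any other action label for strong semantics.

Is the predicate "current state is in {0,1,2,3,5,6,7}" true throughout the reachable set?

Allowed set {0,1,2,3,5,6,7}
R = {0,1,4}
  0: ok
  1: ok
  4: VIOLATES
witness against invariant: b → 4

Answer: INVARIANT VIOLATED at state 4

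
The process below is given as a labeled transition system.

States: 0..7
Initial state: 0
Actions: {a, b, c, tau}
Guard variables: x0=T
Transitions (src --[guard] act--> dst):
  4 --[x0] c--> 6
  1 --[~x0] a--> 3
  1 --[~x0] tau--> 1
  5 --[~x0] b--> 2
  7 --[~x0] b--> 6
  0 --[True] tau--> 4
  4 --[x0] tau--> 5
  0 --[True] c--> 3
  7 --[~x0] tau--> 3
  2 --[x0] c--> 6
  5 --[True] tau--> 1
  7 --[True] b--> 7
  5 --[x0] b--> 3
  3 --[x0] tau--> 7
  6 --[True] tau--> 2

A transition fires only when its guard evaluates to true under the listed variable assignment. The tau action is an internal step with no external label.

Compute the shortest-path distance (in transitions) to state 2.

Answer: 3

Trace:
BFS to 2:
  depth 0: {0}
  depth 1: {3,4}
  depth 2: {5,6,7}
  depth 3: {1,2}
first hit 2 at d=3 via tau·c·tau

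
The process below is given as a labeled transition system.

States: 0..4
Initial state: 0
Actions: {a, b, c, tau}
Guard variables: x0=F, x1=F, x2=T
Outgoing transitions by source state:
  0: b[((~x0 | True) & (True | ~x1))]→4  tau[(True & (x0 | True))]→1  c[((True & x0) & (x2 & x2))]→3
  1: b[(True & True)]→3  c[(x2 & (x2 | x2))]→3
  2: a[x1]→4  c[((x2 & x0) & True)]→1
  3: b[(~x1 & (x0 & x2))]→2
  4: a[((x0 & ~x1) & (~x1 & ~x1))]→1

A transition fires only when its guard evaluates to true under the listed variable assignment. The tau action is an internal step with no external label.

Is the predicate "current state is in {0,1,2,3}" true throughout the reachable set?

Answer: INVARIANT VIOLATED at state 4

Analysis:
Safe = {0,1,2,3}
Reachable = {0,1,3,4}
  0: ok
  1: ok
  3: ok
  4: VIOLATES
reach 4 via b — violates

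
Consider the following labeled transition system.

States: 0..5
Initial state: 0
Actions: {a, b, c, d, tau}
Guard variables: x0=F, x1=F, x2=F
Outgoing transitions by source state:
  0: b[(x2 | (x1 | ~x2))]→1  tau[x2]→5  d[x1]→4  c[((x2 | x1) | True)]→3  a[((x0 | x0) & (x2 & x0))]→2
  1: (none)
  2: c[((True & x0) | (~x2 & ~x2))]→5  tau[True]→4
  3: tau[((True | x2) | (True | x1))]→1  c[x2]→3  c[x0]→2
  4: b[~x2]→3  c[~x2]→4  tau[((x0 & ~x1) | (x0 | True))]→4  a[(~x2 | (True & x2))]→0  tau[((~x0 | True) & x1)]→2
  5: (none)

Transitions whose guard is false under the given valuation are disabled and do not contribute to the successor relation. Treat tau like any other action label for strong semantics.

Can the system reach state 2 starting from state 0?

Answer: UNREACHABLE

Trace:
After dropping false guards: 9 live edges.
L0 = {0}
L1 = {1,3}  now seen {0,1,3}
Reachable = {0,1,3}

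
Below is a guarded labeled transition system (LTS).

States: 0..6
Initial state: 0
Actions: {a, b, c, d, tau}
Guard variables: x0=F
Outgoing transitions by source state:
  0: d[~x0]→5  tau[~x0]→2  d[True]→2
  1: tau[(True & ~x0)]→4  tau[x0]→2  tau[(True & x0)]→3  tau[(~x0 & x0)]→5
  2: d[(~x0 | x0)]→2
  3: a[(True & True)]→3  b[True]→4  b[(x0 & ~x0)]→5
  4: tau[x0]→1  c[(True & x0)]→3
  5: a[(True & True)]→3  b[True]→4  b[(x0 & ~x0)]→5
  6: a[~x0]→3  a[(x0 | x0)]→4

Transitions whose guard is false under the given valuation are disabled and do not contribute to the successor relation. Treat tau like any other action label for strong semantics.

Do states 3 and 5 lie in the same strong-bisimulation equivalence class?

Bisimulation quotient by refinement:
  π0 = {{0,1,2,3,4,5,6}}
  π1 = {{0},{1},{2},{3,5},{4},{6}}
stable after 2 split(s): 6 block(s)
3∈{3,5}, 5∈{3,5}

Answer: BISIMILAR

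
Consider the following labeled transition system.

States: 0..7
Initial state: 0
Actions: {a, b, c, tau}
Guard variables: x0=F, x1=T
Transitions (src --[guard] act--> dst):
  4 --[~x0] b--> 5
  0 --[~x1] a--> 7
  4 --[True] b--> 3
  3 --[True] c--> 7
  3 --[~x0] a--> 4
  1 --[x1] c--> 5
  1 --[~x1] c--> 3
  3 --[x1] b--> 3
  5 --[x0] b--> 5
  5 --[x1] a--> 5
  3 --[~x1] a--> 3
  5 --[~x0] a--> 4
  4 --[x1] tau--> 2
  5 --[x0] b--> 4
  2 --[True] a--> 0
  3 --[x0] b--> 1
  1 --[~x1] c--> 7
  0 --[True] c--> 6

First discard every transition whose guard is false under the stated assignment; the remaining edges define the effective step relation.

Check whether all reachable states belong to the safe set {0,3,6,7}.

Safe = {0,3,6,7}
Reachable = {0,6}
  0: ✓
  6: ✓

Answer: INVARIANT HOLDS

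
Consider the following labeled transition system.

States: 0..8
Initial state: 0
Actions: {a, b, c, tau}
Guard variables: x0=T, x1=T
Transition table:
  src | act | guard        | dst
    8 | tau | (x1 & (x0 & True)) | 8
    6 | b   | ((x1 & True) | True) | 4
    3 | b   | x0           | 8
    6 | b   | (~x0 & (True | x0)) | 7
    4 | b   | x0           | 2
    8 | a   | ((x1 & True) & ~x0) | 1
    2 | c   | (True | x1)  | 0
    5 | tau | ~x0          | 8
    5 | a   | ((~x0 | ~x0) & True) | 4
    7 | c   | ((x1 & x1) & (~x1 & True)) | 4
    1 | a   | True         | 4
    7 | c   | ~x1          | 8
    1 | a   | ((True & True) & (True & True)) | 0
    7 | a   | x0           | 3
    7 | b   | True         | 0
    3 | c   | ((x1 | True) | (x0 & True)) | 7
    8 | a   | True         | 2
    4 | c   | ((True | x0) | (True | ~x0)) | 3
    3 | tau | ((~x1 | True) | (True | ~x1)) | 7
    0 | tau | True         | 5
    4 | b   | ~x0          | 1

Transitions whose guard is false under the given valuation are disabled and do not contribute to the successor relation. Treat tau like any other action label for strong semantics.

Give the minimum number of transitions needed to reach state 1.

Answer: UNREACHABLE

Analysis:
BFS to 1:
  L0 = {0}
  L1 = {5}
1 never appears.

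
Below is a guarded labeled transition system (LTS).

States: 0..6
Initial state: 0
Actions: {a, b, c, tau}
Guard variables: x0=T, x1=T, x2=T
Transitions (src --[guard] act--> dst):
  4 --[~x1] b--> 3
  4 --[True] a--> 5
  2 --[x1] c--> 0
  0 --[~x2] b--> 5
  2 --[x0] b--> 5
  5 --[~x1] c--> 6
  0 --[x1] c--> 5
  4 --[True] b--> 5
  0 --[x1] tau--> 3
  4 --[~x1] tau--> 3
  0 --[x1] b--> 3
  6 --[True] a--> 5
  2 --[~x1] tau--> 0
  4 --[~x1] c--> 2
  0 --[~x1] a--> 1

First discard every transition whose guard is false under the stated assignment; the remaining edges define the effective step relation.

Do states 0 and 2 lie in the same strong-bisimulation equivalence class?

Refine partition for ~:
  P[0] = {{0,1,2,3,4,5,6}}
  P[1] = {{0},{1,3,5},{2},{4},{6}}
5 equivalence class(es) (converged in 2)
[0]={0}  [2]={2}

Answer: NOT BISIMILAR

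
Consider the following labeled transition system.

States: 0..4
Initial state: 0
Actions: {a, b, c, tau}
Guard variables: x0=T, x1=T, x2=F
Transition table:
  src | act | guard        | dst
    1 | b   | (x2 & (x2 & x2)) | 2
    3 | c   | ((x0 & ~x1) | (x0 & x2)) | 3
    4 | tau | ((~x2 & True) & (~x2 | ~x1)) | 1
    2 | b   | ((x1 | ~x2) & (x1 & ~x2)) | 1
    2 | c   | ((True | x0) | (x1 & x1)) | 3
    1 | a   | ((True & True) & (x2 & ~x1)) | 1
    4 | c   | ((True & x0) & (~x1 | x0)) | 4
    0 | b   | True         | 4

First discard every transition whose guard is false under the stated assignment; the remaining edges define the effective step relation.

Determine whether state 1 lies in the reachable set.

Answer: REACHABLE

Trace:
After dropping false guards: 5 live edges.
depth 0: {0}
depth 1: {4}  cumulative {0,4}
depth 2: {1}  cumulative {0,1,4}
Reach set: {0,1,4}
Path to 1: b·tau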